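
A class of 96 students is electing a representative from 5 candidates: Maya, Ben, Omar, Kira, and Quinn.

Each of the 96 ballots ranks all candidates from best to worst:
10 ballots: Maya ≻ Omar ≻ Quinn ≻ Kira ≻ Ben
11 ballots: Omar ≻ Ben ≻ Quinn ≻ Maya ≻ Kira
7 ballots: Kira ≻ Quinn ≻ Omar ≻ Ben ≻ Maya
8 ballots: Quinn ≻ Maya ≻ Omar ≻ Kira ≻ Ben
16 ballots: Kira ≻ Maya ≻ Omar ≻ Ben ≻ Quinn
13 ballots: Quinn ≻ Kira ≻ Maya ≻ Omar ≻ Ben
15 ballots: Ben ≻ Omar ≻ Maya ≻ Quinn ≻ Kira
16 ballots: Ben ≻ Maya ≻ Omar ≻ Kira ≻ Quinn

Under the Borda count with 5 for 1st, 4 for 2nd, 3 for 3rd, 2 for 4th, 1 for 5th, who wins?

Maya: 10×5 + 11×2 + 7×1 + 8×4 + 16×4 + 13×3 + 15×3 + 16×4 = 323
Ben: 10×1 + 11×4 + 7×2 + 8×1 + 16×2 + 13×1 + 15×5 + 16×5 = 276
Omar: 10×4 + 11×5 + 7×3 + 8×3 + 16×3 + 13×2 + 15×4 + 16×3 = 322
Kira: 10×2 + 11×1 + 7×5 + 8×2 + 16×5 + 13×4 + 15×1 + 16×2 = 261
Quinn: 10×3 + 11×3 + 7×4 + 8×5 + 16×1 + 13×5 + 15×2 + 16×1 = 258

Maya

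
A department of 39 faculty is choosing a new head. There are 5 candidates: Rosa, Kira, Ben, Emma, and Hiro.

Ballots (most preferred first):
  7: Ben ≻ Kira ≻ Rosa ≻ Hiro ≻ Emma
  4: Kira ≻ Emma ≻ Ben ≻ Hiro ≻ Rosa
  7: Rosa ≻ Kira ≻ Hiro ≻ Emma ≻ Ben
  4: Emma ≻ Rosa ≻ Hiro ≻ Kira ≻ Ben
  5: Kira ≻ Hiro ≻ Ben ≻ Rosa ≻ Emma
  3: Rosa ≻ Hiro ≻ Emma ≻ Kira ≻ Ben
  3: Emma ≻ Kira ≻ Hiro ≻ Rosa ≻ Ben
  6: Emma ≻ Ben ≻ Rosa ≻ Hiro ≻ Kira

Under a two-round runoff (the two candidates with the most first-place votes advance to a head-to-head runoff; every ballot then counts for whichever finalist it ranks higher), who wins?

Rosa

Round 1 first-place votes: Rosa 10, Kira 9, Ben 7, Emma 13, Hiro 0. Emma and Rosa advance.
Runoff: Emma is ranked above Rosa on 17 ballots, Rosa above Emma on 22.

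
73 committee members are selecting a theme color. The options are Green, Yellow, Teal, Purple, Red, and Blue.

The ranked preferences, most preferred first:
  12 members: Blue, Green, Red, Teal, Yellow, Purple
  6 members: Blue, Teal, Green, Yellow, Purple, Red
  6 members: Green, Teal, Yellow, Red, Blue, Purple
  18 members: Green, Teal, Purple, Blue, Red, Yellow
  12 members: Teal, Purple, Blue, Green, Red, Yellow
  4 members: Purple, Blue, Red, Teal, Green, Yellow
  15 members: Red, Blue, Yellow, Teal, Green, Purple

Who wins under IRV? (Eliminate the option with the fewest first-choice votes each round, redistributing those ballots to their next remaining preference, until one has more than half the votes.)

Blue

Round 1: Green 24, Yellow 0, Teal 12, Purple 4, Red 15, Blue 18. Yellow eliminated.
Round 2: Green 24, Teal 12, Purple 4, Red 15, Blue 18. Purple eliminated.
Round 3: Green 24, Teal 12, Red 15, Blue 22. Teal eliminated.
Round 4: Green 24, Red 15, Blue 34. Red eliminated.
Round 5: Green 24, Blue 49. Blue has a majority (≥37).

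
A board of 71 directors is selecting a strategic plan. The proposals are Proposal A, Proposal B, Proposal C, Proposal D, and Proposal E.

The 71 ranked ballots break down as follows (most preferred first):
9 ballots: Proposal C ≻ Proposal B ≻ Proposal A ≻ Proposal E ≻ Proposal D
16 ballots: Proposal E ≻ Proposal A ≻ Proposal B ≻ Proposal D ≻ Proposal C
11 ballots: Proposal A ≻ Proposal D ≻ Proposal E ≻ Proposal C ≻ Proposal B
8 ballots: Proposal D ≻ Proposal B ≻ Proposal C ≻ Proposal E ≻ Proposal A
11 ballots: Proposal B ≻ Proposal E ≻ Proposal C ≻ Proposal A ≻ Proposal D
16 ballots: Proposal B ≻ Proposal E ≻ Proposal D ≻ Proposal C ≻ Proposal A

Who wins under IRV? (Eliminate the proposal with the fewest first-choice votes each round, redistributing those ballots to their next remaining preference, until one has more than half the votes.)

Proposal B

Round 1: Proposal A 11, Proposal B 27, Proposal C 9, Proposal D 8, Proposal E 16. Proposal D eliminated.
Round 2: Proposal A 11, Proposal B 35, Proposal C 9, Proposal E 16. Proposal C eliminated.
Round 3: Proposal A 11, Proposal B 44, Proposal E 16. Proposal B has a majority (≥36).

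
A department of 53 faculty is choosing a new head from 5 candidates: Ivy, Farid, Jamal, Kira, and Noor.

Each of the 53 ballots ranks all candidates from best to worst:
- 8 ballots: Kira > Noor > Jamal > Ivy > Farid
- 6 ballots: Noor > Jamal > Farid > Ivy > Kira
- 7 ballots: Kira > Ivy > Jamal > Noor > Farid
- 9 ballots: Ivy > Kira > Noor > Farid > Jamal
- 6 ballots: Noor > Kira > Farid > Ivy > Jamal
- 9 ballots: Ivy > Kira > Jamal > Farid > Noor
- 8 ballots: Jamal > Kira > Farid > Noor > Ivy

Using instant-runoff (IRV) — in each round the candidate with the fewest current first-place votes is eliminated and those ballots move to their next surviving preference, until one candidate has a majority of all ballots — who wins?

Round 1: Ivy 18, Farid 0, Jamal 8, Kira 15, Noor 12. Farid eliminated.
Round 2: Ivy 18, Jamal 8, Kira 15, Noor 12. Jamal eliminated.
Round 3: Ivy 18, Kira 23, Noor 12. Noor eliminated.
Round 4: Ivy 24, Kira 29. Kira has a majority (≥27).

Kira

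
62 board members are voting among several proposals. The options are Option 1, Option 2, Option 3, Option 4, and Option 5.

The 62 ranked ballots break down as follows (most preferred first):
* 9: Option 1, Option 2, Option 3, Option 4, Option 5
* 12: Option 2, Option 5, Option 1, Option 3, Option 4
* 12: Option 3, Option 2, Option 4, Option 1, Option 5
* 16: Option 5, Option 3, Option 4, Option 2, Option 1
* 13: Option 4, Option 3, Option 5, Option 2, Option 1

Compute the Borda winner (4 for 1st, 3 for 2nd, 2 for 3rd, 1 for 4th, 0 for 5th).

Option 3

Option 1: 9×4 + 12×2 + 12×1 + 16×0 + 13×0 = 72
Option 2: 9×3 + 12×4 + 12×3 + 16×1 + 13×1 = 140
Option 3: 9×2 + 12×1 + 12×4 + 16×3 + 13×3 = 165
Option 4: 9×1 + 12×0 + 12×2 + 16×2 + 13×4 = 117
Option 5: 9×0 + 12×3 + 12×0 + 16×4 + 13×2 = 126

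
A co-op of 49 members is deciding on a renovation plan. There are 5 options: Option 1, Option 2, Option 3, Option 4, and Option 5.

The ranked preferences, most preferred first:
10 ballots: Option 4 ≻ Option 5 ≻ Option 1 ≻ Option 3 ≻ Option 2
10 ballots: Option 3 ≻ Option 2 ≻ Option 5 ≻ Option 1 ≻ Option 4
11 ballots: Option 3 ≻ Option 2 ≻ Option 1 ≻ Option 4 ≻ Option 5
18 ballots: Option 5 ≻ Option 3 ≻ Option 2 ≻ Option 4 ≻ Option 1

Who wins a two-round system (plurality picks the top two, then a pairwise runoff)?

Option 5

Round 1 first-place votes: Option 1 0, Option 2 0, Option 3 21, Option 4 10, Option 5 18. Option 3 and Option 5 advance.
Runoff: Option 3 is ranked above Option 5 on 21 ballots, Option 5 above Option 3 on 28.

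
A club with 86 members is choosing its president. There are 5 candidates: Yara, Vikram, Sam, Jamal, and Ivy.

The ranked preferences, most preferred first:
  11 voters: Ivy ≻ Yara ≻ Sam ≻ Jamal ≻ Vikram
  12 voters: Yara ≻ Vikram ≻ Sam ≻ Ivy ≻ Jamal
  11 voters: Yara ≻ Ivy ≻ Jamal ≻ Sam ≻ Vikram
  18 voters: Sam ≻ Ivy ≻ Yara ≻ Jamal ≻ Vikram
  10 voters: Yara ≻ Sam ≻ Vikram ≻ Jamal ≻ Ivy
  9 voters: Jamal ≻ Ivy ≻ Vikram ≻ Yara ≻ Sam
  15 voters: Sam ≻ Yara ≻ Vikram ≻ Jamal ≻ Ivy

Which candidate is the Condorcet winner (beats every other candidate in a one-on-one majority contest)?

Yara vs Vikram: 77–9
Yara vs Sam: 53–33
Yara vs Jamal: 77–9
Yara vs Ivy: 48–38
Yara beats every other candidate.

Yara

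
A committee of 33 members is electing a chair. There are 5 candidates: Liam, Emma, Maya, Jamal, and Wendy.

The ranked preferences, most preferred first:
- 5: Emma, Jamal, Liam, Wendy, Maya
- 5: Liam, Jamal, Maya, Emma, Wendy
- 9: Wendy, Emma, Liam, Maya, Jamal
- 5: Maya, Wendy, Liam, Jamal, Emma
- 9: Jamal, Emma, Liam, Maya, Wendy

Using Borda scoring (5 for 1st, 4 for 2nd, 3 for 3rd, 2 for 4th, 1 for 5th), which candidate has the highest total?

Liam: 5×3 + 5×5 + 9×3 + 5×3 + 9×3 = 109
Emma: 5×5 + 5×2 + 9×4 + 5×1 + 9×4 = 112
Maya: 5×1 + 5×3 + 9×2 + 5×5 + 9×2 = 81
Jamal: 5×4 + 5×4 + 9×1 + 5×2 + 9×5 = 104
Wendy: 5×2 + 5×1 + 9×5 + 5×4 + 9×1 = 89

Emma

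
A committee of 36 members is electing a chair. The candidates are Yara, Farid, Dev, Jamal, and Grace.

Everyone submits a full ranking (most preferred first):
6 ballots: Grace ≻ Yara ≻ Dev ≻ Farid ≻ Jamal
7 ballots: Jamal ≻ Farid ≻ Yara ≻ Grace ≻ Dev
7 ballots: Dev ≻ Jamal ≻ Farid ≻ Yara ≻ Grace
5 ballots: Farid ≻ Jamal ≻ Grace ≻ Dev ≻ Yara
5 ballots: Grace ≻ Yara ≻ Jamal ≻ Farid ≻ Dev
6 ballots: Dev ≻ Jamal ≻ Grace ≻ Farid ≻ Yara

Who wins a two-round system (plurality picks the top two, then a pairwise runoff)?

Grace

Round 1 first-place votes: Yara 0, Farid 5, Dev 13, Jamal 7, Grace 11. Dev and Grace advance.
Runoff: Dev is ranked above Grace on 13 ballots, Grace above Dev on 23.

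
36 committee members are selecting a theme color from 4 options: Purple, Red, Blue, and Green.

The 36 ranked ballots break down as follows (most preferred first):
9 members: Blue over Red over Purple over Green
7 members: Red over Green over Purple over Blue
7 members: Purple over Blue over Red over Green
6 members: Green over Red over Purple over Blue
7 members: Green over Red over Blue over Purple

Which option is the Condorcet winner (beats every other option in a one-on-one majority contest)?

Red

Red vs Purple: 29–7
Red vs Blue: 20–16
Red vs Green: 23–13
Red beats every other option.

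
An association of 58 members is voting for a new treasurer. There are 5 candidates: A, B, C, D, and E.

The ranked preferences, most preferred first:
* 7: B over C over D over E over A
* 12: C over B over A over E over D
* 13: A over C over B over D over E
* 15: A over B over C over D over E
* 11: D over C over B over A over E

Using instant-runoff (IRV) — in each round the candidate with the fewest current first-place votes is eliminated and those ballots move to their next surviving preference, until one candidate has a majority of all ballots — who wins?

C

Round 1: A 28, B 7, C 12, D 11, E 0. E eliminated.
Round 2: A 28, B 7, C 12, D 11. B eliminated.
Round 3: A 28, C 19, D 11. D eliminated.
Round 4: A 28, C 30. C has a majority (≥30).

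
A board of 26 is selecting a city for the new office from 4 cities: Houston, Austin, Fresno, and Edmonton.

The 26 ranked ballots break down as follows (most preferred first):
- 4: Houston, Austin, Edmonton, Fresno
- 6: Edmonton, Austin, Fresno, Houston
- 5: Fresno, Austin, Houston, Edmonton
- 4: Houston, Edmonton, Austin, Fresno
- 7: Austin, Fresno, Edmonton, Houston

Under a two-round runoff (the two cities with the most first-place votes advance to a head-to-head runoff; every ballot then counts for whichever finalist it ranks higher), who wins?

Round 1 first-place votes: Houston 8, Austin 7, Fresno 5, Edmonton 6. Houston and Austin advance.
Runoff: Houston is ranked above Austin on 8 ballots, Austin above Houston on 18.

Austin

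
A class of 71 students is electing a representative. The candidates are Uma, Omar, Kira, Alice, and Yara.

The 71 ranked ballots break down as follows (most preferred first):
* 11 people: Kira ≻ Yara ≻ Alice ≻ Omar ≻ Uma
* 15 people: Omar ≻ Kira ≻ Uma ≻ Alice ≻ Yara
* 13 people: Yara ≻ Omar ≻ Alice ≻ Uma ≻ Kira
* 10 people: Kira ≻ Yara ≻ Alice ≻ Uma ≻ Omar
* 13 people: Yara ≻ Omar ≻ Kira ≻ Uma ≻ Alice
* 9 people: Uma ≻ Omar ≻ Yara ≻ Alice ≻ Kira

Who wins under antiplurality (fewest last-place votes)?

Omar

Last-place votes: Uma 11, Omar 10, Kira 22, Alice 13, Yara 15.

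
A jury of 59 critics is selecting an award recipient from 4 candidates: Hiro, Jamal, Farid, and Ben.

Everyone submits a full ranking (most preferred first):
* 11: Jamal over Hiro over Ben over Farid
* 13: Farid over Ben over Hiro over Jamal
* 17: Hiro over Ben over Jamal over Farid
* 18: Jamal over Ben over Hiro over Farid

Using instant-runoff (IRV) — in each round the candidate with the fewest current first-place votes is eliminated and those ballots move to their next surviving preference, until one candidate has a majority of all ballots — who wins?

Round 1: Hiro 17, Jamal 29, Farid 13, Ben 0. Ben eliminated.
Round 2: Hiro 17, Jamal 29, Farid 13. Farid eliminated.
Round 3: Hiro 30, Jamal 29. Hiro has a majority (≥30).

Hiro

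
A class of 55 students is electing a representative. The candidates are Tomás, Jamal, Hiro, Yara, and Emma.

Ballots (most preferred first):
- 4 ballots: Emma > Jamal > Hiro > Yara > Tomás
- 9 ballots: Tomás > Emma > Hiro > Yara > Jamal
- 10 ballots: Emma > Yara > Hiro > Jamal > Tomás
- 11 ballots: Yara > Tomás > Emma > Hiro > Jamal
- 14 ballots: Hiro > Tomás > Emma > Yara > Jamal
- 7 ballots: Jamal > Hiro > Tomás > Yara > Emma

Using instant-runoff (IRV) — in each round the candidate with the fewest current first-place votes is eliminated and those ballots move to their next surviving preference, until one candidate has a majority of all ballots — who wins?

Emma

Round 1: Tomás 9, Jamal 7, Hiro 14, Yara 11, Emma 14. Jamal eliminated.
Round 2: Tomás 9, Hiro 21, Yara 11, Emma 14. Tomás eliminated.
Round 3: Hiro 21, Yara 11, Emma 23. Yara eliminated.
Round 4: Hiro 21, Emma 34. Emma has a majority (≥28).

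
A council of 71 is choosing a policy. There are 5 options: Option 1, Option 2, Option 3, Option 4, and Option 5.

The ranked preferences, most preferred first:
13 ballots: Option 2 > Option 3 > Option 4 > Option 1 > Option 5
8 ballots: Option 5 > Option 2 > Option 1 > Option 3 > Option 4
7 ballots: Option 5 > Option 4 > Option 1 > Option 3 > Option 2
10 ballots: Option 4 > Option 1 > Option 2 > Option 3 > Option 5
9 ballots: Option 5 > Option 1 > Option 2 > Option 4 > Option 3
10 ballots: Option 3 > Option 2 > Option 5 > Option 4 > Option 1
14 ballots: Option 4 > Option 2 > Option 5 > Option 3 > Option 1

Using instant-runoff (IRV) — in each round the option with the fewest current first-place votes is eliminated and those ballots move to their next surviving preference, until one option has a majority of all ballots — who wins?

Option 4

Round 1: Option 1 0, Option 2 13, Option 3 10, Option 4 24, Option 5 24. Option 1 eliminated.
Round 2: Option 2 13, Option 3 10, Option 4 24, Option 5 24. Option 3 eliminated.
Round 3: Option 2 23, Option 4 24, Option 5 24. Option 2 eliminated.
Round 4: Option 4 37, Option 5 34. Option 4 has a majority (≥36).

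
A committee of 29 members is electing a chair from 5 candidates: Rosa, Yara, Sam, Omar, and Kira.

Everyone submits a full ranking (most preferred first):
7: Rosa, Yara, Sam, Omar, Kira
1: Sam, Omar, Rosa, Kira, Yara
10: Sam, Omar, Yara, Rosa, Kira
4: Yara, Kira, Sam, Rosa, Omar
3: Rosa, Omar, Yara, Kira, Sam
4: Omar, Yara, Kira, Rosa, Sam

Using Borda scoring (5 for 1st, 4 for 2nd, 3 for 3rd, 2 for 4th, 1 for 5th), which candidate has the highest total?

Rosa: 7×5 + 1×3 + 10×2 + 4×2 + 3×5 + 4×2 = 89
Yara: 7×4 + 1×1 + 10×3 + 4×5 + 3×3 + 4×4 = 104
Sam: 7×3 + 1×5 + 10×5 + 4×3 + 3×1 + 4×1 = 95
Omar: 7×2 + 1×4 + 10×4 + 4×1 + 3×4 + 4×5 = 94
Kira: 7×1 + 1×2 + 10×1 + 4×4 + 3×2 + 4×3 = 53

Yara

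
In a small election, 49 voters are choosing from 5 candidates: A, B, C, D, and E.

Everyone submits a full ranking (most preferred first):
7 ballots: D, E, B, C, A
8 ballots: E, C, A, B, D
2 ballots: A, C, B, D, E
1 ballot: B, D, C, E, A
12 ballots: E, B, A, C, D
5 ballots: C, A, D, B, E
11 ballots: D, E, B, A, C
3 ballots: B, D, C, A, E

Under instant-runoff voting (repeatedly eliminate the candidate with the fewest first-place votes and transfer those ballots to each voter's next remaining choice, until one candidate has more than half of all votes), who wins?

D

Round 1: A 2, B 4, C 5, D 18, E 20. A eliminated.
Round 2: B 4, C 7, D 18, E 20. B eliminated.
Round 3: C 7, D 22, E 20. C eliminated.
Round 4: D 29, E 20. D has a majority (≥25).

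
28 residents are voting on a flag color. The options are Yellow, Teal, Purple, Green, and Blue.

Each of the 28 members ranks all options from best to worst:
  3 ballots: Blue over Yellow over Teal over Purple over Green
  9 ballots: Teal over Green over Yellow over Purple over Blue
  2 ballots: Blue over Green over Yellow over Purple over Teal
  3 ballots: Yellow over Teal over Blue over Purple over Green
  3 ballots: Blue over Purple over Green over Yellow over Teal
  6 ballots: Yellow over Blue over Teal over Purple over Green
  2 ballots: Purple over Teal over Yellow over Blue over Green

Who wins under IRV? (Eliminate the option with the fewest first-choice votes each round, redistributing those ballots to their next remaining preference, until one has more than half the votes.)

Round 1: Yellow 9, Teal 9, Purple 2, Green 0, Blue 8. Green eliminated.
Round 2: Yellow 9, Teal 9, Purple 2, Blue 8. Purple eliminated.
Round 3: Yellow 9, Teal 11, Blue 8. Blue eliminated.
Round 4: Yellow 17, Teal 11. Yellow has a majority (≥15).

Yellow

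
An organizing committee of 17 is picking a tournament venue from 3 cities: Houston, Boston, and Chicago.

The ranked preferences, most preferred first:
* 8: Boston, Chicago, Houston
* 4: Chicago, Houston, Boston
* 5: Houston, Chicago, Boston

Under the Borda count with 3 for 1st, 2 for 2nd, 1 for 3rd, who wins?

Houston: 8×1 + 4×2 + 5×3 = 31
Boston: 8×3 + 4×1 + 5×1 = 33
Chicago: 8×2 + 4×3 + 5×2 = 38

Chicago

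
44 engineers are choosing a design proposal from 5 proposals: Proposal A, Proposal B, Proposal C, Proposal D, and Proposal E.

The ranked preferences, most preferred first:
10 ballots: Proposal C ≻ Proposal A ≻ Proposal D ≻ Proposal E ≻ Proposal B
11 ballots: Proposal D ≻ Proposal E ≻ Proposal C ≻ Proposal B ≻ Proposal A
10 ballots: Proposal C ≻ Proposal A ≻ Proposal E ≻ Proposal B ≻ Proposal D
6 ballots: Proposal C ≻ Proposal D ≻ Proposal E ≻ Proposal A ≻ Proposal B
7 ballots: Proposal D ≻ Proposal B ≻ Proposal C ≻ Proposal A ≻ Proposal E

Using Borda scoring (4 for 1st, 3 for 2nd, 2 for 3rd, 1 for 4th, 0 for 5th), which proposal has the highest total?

Proposal C

Proposal A: 10×3 + 11×0 + 10×3 + 6×1 + 7×1 = 73
Proposal B: 10×0 + 11×1 + 10×1 + 6×0 + 7×3 = 42
Proposal C: 10×4 + 11×2 + 10×4 + 6×4 + 7×2 = 140
Proposal D: 10×2 + 11×4 + 10×0 + 6×3 + 7×4 = 110
Proposal E: 10×1 + 11×3 + 10×2 + 6×2 + 7×0 = 75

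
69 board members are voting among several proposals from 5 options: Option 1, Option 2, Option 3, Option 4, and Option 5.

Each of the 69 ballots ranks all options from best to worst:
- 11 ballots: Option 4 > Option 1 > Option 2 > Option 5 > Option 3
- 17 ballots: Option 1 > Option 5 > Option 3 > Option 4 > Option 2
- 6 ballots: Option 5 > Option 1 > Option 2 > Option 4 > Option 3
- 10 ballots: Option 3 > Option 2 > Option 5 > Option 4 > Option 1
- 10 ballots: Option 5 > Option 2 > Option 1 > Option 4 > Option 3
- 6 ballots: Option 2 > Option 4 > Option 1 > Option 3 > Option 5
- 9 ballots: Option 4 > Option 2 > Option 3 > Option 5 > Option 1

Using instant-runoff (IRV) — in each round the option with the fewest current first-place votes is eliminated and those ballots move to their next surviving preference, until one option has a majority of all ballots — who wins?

Option 5

Round 1: Option 1 17, Option 2 6, Option 3 10, Option 4 20, Option 5 16. Option 2 eliminated.
Round 2: Option 1 17, Option 3 10, Option 4 26, Option 5 16. Option 3 eliminated.
Round 3: Option 1 17, Option 4 26, Option 5 26. Option 1 eliminated.
Round 4: Option 4 26, Option 5 43. Option 5 has a majority (≥35).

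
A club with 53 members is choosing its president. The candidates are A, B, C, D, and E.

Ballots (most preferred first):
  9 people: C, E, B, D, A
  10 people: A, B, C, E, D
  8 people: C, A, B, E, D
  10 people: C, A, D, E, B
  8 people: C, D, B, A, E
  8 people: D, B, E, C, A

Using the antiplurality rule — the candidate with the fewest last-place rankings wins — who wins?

C

Last-place votes: A 17, B 10, C 0, D 18, E 8.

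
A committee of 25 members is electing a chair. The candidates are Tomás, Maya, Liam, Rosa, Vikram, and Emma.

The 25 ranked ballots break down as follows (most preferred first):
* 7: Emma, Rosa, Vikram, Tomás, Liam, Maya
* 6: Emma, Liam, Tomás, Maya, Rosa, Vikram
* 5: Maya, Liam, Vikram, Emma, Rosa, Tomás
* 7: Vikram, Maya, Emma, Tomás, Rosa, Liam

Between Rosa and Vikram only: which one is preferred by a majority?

Rosa is ranked above Vikram on 13 ballots; Vikram above Rosa on 12.

Rosa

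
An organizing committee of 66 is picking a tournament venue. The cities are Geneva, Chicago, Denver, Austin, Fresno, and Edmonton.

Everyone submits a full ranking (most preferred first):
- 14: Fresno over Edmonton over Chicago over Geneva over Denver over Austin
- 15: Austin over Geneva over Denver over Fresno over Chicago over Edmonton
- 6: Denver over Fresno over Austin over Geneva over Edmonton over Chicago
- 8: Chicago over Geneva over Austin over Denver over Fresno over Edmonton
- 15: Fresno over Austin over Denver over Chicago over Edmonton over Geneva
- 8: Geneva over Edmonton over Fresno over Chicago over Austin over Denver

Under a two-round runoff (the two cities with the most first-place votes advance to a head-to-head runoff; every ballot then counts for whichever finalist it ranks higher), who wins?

Round 1 first-place votes: Geneva 8, Chicago 8, Denver 6, Austin 15, Fresno 29, Edmonton 0. Fresno and Austin advance.
Runoff: Fresno is ranked above Austin on 43 ballots, Austin above Fresno on 23.

Fresno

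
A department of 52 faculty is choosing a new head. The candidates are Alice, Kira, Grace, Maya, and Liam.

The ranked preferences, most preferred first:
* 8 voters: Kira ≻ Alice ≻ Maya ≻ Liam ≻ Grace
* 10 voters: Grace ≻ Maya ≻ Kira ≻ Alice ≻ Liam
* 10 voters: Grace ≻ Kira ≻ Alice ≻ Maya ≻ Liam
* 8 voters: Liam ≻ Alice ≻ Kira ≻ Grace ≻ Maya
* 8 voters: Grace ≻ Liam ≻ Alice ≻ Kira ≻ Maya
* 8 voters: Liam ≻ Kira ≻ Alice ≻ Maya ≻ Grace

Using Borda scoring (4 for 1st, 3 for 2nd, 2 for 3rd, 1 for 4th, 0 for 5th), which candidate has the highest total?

Alice: 8×3 + 10×1 + 10×2 + 8×3 + 8×2 + 8×2 = 110
Kira: 8×4 + 10×2 + 10×3 + 8×2 + 8×1 + 8×3 = 130
Grace: 8×0 + 10×4 + 10×4 + 8×1 + 8×4 + 8×0 = 120
Maya: 8×2 + 10×3 + 10×1 + 8×0 + 8×0 + 8×1 = 64
Liam: 8×1 + 10×0 + 10×0 + 8×4 + 8×3 + 8×4 = 96

Kira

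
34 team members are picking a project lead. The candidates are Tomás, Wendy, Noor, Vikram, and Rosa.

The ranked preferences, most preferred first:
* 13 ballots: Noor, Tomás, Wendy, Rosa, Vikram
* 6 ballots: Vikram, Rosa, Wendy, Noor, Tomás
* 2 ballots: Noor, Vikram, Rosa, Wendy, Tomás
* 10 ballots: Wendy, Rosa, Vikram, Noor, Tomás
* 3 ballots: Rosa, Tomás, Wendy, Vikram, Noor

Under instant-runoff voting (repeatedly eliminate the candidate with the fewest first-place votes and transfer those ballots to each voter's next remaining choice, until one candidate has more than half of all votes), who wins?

Wendy

Round 1: Tomás 0, Wendy 10, Noor 15, Vikram 6, Rosa 3. Tomás eliminated.
Round 2: Wendy 10, Noor 15, Vikram 6, Rosa 3. Rosa eliminated.
Round 3: Wendy 13, Noor 15, Vikram 6. Vikram eliminated.
Round 4: Wendy 19, Noor 15. Wendy has a majority (≥18).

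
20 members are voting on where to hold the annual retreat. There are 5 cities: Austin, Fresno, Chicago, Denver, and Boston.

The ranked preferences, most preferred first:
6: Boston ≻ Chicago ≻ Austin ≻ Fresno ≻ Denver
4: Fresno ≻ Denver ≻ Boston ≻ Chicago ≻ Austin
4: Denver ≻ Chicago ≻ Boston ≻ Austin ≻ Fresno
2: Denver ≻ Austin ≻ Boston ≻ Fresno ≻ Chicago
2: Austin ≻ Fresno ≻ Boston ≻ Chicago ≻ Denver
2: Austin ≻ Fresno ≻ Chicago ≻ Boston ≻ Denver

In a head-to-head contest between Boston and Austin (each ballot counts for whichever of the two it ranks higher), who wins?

Boston is ranked above Austin on 14 ballots; Austin above Boston on 6.

Boston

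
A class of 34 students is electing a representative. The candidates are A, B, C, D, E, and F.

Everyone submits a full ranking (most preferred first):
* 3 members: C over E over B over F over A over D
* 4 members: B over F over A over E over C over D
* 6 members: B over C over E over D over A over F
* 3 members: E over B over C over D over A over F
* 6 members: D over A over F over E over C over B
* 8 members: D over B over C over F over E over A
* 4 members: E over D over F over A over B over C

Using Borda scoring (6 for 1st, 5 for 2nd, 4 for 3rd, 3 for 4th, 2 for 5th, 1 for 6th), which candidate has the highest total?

B

A: 3×2 + 4×4 + 6×2 + 3×2 + 6×5 + 8×1 + 4×3 = 90
B: 3×4 + 4×6 + 6×6 + 3×5 + 6×1 + 8×5 + 4×2 = 141
C: 3×6 + 4×2 + 6×5 + 3×4 + 6×2 + 8×4 + 4×1 = 116
D: 3×1 + 4×1 + 6×3 + 3×3 + 6×6 + 8×6 + 4×5 = 138
E: 3×5 + 4×3 + 6×4 + 3×6 + 6×3 + 8×2 + 4×6 = 127
F: 3×3 + 4×5 + 6×1 + 3×1 + 6×4 + 8×3 + 4×4 = 102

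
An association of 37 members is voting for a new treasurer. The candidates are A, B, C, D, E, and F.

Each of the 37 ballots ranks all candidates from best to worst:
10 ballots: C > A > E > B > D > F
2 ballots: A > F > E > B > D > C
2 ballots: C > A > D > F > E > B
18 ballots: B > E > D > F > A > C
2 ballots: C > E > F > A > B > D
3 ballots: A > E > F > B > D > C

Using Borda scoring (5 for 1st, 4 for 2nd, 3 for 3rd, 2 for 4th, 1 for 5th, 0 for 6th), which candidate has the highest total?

A: 10×4 + 2×5 + 2×4 + 18×1 + 2×2 + 3×5 = 95
B: 10×2 + 2×2 + 2×0 + 18×5 + 2×1 + 3×2 = 122
C: 10×5 + 2×0 + 2×5 + 18×0 + 2×5 + 3×0 = 70
D: 10×1 + 2×1 + 2×3 + 18×3 + 2×0 + 3×1 = 75
E: 10×3 + 2×3 + 2×1 + 18×4 + 2×4 + 3×4 = 130
F: 10×0 + 2×4 + 2×2 + 18×2 + 2×3 + 3×3 = 63

E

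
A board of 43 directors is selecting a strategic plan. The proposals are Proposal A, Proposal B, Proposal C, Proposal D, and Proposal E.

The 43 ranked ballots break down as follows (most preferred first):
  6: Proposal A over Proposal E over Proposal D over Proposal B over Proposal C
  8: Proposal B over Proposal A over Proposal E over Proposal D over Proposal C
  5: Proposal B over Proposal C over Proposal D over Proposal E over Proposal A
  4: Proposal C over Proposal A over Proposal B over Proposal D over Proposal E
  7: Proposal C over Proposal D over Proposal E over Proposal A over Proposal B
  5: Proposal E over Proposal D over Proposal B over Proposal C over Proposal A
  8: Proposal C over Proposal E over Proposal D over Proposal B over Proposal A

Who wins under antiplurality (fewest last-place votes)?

Proposal D

Last-place votes: Proposal A 18, Proposal B 7, Proposal C 14, Proposal D 0, Proposal E 4.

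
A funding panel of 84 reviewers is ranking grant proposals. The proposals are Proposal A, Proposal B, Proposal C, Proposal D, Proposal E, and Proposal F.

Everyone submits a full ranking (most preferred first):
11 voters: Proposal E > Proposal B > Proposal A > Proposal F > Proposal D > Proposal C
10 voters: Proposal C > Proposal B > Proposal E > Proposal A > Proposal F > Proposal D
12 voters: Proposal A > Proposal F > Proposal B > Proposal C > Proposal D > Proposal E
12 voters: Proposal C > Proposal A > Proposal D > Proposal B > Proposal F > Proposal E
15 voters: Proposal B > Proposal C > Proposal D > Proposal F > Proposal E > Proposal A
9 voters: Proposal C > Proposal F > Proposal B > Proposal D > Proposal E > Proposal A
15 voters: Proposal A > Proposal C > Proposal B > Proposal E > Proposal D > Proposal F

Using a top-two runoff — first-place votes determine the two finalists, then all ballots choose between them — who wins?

Round 1 first-place votes: Proposal A 27, Proposal B 15, Proposal C 31, Proposal D 0, Proposal E 11, Proposal F 0. Proposal C and Proposal A advance.
Runoff: Proposal C is ranked above Proposal A on 46 ballots, Proposal A above Proposal C on 38.

Proposal C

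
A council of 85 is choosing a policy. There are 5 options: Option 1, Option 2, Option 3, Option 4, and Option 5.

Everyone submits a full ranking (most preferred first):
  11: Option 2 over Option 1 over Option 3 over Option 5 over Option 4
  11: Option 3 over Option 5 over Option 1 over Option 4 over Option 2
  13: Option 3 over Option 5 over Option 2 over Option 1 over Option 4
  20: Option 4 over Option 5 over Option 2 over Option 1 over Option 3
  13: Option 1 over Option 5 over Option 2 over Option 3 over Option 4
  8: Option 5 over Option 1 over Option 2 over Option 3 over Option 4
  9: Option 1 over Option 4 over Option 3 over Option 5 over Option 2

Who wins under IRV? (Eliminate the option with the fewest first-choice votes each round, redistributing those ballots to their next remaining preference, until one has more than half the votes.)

Round 1: Option 1 22, Option 2 11, Option 3 24, Option 4 20, Option 5 8. Option 5 eliminated.
Round 2: Option 1 30, Option 2 11, Option 3 24, Option 4 20. Option 2 eliminated.
Round 3: Option 1 41, Option 3 24, Option 4 20. Option 4 eliminated.
Round 4: Option 1 61, Option 3 24. Option 1 has a majority (≥43).

Option 1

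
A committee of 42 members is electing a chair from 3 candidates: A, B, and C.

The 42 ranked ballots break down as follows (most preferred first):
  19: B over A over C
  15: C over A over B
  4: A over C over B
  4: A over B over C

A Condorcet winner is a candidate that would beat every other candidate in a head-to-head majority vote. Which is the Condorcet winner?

A vs B: 23–19
A vs C: 27–15
A beats every other candidate.

A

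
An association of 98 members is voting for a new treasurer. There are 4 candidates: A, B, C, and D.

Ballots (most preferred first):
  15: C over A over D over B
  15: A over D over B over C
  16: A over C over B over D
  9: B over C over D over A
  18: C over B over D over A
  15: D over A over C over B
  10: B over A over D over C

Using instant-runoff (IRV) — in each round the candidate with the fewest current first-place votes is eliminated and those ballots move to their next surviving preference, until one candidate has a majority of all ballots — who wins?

A

Round 1: A 31, B 19, C 33, D 15. D eliminated.
Round 2: A 46, B 19, C 33. B eliminated.
Round 3: A 56, C 42. A has a majority (≥50).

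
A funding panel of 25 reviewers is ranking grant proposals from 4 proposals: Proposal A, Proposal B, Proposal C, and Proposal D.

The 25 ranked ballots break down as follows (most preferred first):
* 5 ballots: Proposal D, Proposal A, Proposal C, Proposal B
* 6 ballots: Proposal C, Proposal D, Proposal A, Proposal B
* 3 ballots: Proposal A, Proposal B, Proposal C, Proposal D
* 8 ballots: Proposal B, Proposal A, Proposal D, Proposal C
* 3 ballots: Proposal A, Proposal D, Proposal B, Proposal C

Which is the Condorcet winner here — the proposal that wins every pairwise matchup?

Proposal A vs Proposal B: 17–8
Proposal A vs Proposal C: 19–6
Proposal A vs Proposal D: 14–11
Proposal A beats every other proposal.

Proposal A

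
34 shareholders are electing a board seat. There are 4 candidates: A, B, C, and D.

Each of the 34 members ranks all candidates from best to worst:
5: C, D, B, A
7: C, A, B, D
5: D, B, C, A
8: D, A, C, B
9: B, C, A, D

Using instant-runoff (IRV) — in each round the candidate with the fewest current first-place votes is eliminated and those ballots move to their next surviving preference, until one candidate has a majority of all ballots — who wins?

C

Round 1: A 0, B 9, C 12, D 13. A eliminated.
Round 2: B 9, C 12, D 13. B eliminated.
Round 3: C 21, D 13. C has a majority (≥18).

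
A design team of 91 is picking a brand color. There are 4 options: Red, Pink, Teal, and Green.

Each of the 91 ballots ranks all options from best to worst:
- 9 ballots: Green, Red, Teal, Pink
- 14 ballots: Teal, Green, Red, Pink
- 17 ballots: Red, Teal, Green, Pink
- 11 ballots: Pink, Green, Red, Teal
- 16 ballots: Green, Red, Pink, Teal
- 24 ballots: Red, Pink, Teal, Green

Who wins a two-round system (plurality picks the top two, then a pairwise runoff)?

Round 1 first-place votes: Red 41, Pink 11, Teal 14, Green 25. Red and Green advance.
Runoff: Red is ranked above Green on 41 ballots, Green above Red on 50.

Green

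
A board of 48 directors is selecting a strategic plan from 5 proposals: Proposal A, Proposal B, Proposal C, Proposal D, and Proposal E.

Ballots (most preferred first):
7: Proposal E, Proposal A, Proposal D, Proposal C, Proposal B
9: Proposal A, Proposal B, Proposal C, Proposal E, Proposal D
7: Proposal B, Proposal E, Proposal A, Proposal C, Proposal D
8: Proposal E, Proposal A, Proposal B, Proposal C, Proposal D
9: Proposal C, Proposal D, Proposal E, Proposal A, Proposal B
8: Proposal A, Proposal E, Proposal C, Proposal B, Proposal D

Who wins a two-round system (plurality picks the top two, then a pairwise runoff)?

Proposal E

Round 1 first-place votes: Proposal A 17, Proposal B 7, Proposal C 9, Proposal D 0, Proposal E 15. Proposal A and Proposal E advance.
Runoff: Proposal A is ranked above Proposal E on 17 ballots, Proposal E above Proposal A on 31.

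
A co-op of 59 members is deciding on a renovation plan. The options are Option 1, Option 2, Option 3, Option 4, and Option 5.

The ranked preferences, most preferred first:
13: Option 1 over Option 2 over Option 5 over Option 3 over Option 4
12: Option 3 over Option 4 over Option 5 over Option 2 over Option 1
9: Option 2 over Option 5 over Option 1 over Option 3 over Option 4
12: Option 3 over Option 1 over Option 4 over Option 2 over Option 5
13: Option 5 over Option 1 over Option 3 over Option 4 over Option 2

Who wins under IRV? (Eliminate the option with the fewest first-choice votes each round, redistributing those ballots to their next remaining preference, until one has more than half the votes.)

Option 5

Round 1: Option 1 13, Option 2 9, Option 3 24, Option 4 0, Option 5 13. Option 4 eliminated.
Round 2: Option 1 13, Option 2 9, Option 3 24, Option 5 13. Option 2 eliminated.
Round 3: Option 1 13, Option 3 24, Option 5 22. Option 1 eliminated.
Round 4: Option 3 24, Option 5 35. Option 5 has a majority (≥30).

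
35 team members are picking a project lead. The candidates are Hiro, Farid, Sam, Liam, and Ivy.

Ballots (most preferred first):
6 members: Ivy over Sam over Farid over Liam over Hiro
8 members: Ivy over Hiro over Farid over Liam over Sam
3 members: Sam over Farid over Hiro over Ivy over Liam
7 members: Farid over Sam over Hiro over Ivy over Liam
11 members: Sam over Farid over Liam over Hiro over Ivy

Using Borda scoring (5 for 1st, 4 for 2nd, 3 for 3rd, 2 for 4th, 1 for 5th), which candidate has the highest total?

Hiro: 6×1 + 8×4 + 3×3 + 7×3 + 11×2 = 90
Farid: 6×3 + 8×3 + 3×4 + 7×5 + 11×4 = 133
Sam: 6×4 + 8×1 + 3×5 + 7×4 + 11×5 = 130
Liam: 6×2 + 8×2 + 3×1 + 7×1 + 11×3 = 71
Ivy: 6×5 + 8×5 + 3×2 + 7×2 + 11×1 = 101

Farid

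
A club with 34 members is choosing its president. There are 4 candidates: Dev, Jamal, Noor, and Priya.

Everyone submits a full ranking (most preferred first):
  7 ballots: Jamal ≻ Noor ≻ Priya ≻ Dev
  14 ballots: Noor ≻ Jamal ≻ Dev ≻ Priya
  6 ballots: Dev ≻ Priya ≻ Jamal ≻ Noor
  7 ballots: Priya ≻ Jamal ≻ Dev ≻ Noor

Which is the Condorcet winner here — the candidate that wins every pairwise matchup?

Jamal vs Dev: 28–6
Jamal vs Noor: 20–14
Jamal vs Priya: 21–13
Jamal beats every other candidate.

Jamal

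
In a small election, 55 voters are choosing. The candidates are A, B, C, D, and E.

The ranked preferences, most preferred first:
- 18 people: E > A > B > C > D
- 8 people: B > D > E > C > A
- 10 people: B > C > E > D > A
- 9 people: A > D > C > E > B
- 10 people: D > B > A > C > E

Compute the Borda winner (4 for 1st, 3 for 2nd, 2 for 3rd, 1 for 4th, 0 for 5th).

B

A: 18×3 + 8×0 + 10×0 + 9×4 + 10×2 = 110
B: 18×2 + 8×4 + 10×4 + 9×0 + 10×3 = 138
C: 18×1 + 8×1 + 10×3 + 9×2 + 10×1 = 84
D: 18×0 + 8×3 + 10×1 + 9×3 + 10×4 = 101
E: 18×4 + 8×2 + 10×2 + 9×1 + 10×0 = 117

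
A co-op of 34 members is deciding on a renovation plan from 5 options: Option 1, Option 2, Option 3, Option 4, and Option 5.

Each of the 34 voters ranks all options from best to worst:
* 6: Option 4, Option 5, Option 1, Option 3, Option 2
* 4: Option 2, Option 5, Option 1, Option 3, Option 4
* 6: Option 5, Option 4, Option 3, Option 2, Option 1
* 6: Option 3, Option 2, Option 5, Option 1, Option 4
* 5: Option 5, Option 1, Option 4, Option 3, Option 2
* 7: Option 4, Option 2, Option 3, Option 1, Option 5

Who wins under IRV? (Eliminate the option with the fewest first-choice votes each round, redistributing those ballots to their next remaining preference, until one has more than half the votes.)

Option 5

Round 1: Option 1 0, Option 2 4, Option 3 6, Option 4 13, Option 5 11. Option 1 eliminated.
Round 2: Option 2 4, Option 3 6, Option 4 13, Option 5 11. Option 2 eliminated.
Round 3: Option 3 6, Option 4 13, Option 5 15. Option 3 eliminated.
Round 4: Option 4 13, Option 5 21. Option 5 has a majority (≥18).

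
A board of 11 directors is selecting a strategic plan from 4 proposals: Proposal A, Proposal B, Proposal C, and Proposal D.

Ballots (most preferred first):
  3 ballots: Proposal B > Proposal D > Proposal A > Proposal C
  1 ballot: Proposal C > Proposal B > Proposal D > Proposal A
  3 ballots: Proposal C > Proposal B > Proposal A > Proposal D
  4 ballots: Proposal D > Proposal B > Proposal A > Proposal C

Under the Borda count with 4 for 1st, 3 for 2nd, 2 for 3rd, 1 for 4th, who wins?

Proposal A: 3×2 + 1×1 + 3×2 + 4×2 = 21
Proposal B: 3×4 + 1×3 + 3×3 + 4×3 = 36
Proposal C: 3×1 + 1×4 + 3×4 + 4×1 = 23
Proposal D: 3×3 + 1×2 + 3×1 + 4×4 = 30

Proposal B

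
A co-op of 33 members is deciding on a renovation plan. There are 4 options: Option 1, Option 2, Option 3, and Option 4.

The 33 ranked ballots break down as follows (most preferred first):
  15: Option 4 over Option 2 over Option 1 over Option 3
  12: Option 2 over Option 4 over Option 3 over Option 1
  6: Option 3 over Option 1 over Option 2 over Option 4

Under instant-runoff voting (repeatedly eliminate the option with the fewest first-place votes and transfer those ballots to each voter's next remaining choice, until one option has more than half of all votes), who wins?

Round 1: Option 1 0, Option 2 12, Option 3 6, Option 4 15. Option 1 eliminated.
Round 2: Option 2 12, Option 3 6, Option 4 15. Option 3 eliminated.
Round 3: Option 2 18, Option 4 15. Option 2 has a majority (≥17).

Option 2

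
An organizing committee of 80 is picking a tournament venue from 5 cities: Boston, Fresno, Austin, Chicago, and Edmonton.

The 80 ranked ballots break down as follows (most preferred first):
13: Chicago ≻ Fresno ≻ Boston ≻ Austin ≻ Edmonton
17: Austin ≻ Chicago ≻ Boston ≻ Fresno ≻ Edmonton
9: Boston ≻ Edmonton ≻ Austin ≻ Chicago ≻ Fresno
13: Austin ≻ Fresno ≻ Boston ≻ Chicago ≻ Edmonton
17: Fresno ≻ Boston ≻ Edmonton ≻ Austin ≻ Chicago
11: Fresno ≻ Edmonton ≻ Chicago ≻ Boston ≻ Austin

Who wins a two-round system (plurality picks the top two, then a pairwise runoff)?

Fresno

Round 1 first-place votes: Boston 9, Fresno 28, Austin 30, Chicago 13, Edmonton 0. Austin and Fresno advance.
Runoff: Austin is ranked above Fresno on 39 ballots, Fresno above Austin on 41.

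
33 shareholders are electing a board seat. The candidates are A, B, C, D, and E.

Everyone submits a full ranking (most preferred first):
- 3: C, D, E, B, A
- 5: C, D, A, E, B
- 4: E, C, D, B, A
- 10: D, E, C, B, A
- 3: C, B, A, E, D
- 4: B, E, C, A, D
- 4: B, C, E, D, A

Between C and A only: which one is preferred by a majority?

C

C is ranked above A on 33 ballots; A above C on 0.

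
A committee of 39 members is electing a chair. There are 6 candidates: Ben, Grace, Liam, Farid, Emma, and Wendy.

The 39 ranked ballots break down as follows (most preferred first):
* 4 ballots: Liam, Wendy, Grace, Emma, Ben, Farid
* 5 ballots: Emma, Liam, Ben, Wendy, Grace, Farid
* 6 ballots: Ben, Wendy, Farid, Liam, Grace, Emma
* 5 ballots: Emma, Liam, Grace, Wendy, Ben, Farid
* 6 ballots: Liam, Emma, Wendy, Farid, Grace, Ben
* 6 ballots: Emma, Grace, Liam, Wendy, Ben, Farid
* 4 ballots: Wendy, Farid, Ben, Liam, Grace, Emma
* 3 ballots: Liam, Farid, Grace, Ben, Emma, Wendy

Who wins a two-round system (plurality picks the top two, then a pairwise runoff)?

Liam

Round 1 first-place votes: Ben 6, Grace 0, Liam 13, Farid 0, Emma 16, Wendy 4. Emma and Liam advance.
Runoff: Emma is ranked above Liam on 16 ballots, Liam above Emma on 23.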